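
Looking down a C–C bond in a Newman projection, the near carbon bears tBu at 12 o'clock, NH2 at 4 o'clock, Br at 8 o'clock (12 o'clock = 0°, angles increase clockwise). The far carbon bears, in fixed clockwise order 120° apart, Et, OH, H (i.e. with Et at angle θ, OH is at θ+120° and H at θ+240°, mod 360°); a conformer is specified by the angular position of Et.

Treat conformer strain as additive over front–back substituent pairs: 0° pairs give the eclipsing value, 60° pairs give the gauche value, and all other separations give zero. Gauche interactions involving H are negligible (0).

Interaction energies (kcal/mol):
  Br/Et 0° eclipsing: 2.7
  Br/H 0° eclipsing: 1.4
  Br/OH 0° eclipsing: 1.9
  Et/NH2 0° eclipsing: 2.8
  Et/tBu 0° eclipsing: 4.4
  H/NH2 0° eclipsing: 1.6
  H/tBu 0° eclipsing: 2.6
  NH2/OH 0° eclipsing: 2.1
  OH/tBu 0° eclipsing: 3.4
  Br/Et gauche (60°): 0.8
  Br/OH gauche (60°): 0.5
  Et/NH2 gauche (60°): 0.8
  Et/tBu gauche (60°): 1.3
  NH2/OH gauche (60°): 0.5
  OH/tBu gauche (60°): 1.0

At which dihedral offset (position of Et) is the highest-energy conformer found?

Et at 0° (eclipsed): tBu(0°)/Et(0°) eclipsed 4.4; NH2(120°)/OH(120°) eclipsed 2.1; Br(240°)/H(240°) eclipsed 1.4 → 7.9 kcal/mol.
Et at 60° (staggered): tBu(0°)/Et(60°) gauche 1.3; NH2(120°)/Et(60°) gauche 0.8; NH2(120°)/OH(180°) gauche 0.5; Br(240°)/OH(180°) gauche 0.5 → 3.1 kcal/mol.
Et at 120° (eclipsed): tBu(0°)/H(0°) eclipsed 2.6; NH2(120°)/Et(120°) eclipsed 2.8; Br(240°)/OH(240°) eclipsed 1.9 → 7.3 kcal/mol.
Et at 180° (staggered): tBu(0°)/OH(300°) gauche 1.0; NH2(120°)/Et(180°) gauche 0.8; Br(240°)/Et(180°) gauche 0.8; Br(240°)/OH(300°) gauche 0.5 → 3.1 kcal/mol.
Et at 240° (eclipsed): tBu(0°)/OH(0°) eclipsed 3.4; NH2(120°)/H(120°) eclipsed 1.6; Br(240°)/Et(240°) eclipsed 2.7 → 7.7 kcal/mol.
Et at 300° (staggered): tBu(0°)/Et(300°) gauche 1.3; tBu(0°)/OH(60°) gauche 1.0; NH2(120°)/OH(60°) gauche 0.5; Br(240°)/Et(300°) gauche 0.8 → 3.6 kcal/mol.
The maximum (7.9 kcal/mol) occurs with Et at 0°.

0°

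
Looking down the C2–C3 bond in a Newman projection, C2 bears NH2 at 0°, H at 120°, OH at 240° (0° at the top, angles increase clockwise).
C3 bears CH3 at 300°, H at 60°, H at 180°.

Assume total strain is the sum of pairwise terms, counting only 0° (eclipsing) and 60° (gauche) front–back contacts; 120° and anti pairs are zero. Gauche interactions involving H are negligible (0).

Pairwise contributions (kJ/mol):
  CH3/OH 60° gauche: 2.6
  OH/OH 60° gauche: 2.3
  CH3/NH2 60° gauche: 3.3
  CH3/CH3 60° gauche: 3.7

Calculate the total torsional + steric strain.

This conformer (staggered): NH2–CH3 gauche, OH–CH3 gauche; 3.3 + 2.6 = 5.9 kJ/mol.

5.9 kJ/mol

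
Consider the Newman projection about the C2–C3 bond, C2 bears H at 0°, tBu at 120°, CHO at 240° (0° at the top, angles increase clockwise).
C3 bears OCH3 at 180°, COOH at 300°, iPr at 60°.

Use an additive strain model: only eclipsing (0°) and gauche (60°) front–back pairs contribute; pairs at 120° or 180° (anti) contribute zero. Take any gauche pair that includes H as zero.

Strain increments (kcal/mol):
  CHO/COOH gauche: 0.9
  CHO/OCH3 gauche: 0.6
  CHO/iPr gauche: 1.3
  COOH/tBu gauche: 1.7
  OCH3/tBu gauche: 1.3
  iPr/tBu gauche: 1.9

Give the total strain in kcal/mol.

4.7 kcal/mol

This conformer is staggered. tBu at 120° is gauche with OCH3 at 180° (1.3); tBu at 120° is gauche with iPr at 60° (1.9); CHO at 240° is gauche with OCH3 at 180° (0.6); CHO at 240° is gauche with COOH at 300° (0.9). Total 4.7 kcal/mol.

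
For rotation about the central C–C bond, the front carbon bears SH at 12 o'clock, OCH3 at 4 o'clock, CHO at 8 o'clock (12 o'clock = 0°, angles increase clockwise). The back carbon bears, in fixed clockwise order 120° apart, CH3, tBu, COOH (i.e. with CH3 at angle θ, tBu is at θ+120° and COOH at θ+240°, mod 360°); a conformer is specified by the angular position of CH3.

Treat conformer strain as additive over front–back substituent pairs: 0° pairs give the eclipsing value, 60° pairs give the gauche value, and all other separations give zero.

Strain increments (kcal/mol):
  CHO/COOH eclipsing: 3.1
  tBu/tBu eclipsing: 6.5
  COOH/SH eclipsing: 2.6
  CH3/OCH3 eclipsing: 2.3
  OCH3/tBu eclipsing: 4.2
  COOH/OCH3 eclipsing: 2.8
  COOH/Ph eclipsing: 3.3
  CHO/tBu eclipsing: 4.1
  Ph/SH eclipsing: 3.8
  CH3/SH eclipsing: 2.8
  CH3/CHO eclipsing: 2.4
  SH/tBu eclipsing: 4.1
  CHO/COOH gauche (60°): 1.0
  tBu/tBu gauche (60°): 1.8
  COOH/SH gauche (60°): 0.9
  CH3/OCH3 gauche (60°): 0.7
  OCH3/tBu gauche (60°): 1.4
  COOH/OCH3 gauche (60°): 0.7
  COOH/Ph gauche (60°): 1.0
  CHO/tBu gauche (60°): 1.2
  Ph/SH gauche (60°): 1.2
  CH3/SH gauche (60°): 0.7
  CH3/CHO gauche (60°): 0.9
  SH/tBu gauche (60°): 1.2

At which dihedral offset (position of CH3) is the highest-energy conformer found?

CH3 at 0° (eclipsed): SH–CH3 eclipsed, OCH3–tBu eclipsed, CHO–COOH eclipsed; 2.8 + 4.2 + 3.1 = 10.1 kcal/mol.
CH3 at 60° (staggered): SH–CH3 gauche, SH–COOH gauche, OCH3–CH3 gauche, OCH3–tBu gauche, CHO–tBu gauche, CHO–COOH gauche; 0.7 + 0.9 + 0.7 + 1.4 + 1.2 + 1.0 = 5.9 kcal/mol.
CH3 at 120° (eclipsed): SH–COOH eclipsed, OCH3–CH3 eclipsed, CHO–tBu eclipsed; 2.6 + 2.3 + 4.1 = 9.0 kcal/mol.
CH3 at 180° (staggered): SH–tBu gauche, SH–COOH gauche, OCH3–CH3 gauche, OCH3–COOH gauche, CHO–CH3 gauche, CHO–tBu gauche; 1.2 + 0.9 + 0.7 + 0.7 + 0.9 + 1.2 = 5.6 kcal/mol.
CH3 at 240° (eclipsed): SH–tBu eclipsed, OCH3–COOH eclipsed, CHO–CH3 eclipsed; 4.1 + 2.8 + 2.4 = 9.3 kcal/mol.
CH3 at 300° (staggered): SH–CH3 gauche, SH–tBu gauche, OCH3–tBu gauche, OCH3–COOH gauche, CHO–CH3 gauche, CHO–COOH gauche; 0.7 + 1.2 + 1.4 + 0.7 + 0.9 + 1.0 = 5.9 kcal/mol.
The maximum (10.1 kcal/mol) occurs with CH3 at 0°.

0°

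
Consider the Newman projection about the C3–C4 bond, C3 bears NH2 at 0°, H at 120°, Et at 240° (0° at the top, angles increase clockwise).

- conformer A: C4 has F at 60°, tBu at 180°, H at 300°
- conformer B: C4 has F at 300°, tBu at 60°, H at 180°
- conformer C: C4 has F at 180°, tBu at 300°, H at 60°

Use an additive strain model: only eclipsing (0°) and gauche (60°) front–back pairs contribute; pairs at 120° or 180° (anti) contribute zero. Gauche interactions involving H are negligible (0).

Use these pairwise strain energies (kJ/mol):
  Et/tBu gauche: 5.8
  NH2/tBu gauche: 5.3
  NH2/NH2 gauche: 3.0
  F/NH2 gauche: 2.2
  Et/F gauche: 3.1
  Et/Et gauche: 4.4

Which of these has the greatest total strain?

C

A (staggered): NH2–F gauche, Et–tBu gauche; 2.2 + 5.8 = 8.0 kJ/mol.
B (staggered): NH2–F gauche, NH2–tBu gauche, Et–F gauche; 2.2 + 5.3 + 3.1 = 10.6 kJ/mol.
C (staggered): NH2–tBu gauche, Et–F gauche, Et–tBu gauche; 5.3 + 3.1 + 5.8 = 14.2 kJ/mol.
C has the highest total (14.2 kJ/mol).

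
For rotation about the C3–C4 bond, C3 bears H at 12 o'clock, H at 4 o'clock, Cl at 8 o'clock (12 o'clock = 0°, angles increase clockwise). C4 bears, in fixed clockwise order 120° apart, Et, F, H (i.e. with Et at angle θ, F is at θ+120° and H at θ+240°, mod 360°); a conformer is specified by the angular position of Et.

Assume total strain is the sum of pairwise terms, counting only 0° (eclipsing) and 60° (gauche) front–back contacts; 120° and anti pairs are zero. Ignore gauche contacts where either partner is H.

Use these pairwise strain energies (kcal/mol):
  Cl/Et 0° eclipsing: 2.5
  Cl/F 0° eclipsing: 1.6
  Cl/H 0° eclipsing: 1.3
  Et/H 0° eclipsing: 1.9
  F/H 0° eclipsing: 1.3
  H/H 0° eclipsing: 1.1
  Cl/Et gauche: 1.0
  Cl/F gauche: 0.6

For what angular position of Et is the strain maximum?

Et at 0° (eclipsed): H–Et eclipsed, H–F eclipsed, Cl–H eclipsed; 1.9 + 1.3 + 1.3 = 4.5 kcal/mol.
Et at 60° (staggered): Cl–F gauche; 0.6 = 0.6 kcal/mol.
Et at 120° (eclipsed): H–H eclipsed, H–Et eclipsed, Cl–F eclipsed; 1.1 + 1.9 + 1.6 = 4.6 kcal/mol.
Et at 180° (staggered): Cl–Et gauche, Cl–F gauche; 1.0 + 0.6 = 1.6 kcal/mol.
Et at 240° (eclipsed): H–F eclipsed, H–H eclipsed, Cl–Et eclipsed; 1.3 + 1.1 + 2.5 = 4.9 kcal/mol.
Et at 300° (staggered): Cl–Et gauche; 1.0 = 1.0 kcal/mol.
The maximum (4.9 kcal/mol) occurs with Et at 240°.

240°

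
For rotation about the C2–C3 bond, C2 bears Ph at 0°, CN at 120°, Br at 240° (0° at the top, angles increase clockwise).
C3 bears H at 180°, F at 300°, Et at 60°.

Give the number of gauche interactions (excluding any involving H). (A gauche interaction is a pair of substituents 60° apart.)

Non-H gauche pairs: Ph(0°)/F(300°); Ph(0°)/Et(60°); CN(120°)/Et(60°); Br(240°)/F(300°) — 4 interactions.

4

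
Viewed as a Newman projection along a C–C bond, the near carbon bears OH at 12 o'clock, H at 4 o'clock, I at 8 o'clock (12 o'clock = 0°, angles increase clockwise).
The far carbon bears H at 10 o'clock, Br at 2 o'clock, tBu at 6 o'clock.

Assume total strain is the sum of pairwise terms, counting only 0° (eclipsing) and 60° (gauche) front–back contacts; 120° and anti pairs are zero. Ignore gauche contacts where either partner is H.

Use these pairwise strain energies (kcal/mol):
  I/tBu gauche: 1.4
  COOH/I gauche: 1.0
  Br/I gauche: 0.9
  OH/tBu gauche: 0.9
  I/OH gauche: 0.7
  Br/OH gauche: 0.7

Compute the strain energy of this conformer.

This conformer (staggered): OH(0°)/Br(60°) gauche 0.7; I(240°)/tBu(180°) gauche 1.4 → 2.1 kcal/mol.

2.1 kcal/mol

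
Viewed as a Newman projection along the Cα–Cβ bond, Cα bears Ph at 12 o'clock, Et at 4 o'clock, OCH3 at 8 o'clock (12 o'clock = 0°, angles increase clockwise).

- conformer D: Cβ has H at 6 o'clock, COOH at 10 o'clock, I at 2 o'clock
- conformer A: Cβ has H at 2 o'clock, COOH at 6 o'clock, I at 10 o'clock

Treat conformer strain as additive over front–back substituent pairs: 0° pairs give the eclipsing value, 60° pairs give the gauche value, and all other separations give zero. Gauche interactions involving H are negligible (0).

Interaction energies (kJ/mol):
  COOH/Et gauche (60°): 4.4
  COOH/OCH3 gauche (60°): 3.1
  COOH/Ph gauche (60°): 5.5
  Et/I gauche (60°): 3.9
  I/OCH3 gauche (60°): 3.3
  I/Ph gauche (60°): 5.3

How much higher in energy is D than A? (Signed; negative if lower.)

+1.7 kJ/mol

D (staggered): Ph–COOH gauche, Ph–I gauche, Et–I gauche, OCH3–COOH gauche; 5.5 + 5.3 + 3.9 + 3.1 = 17.8 kJ/mol.
A (staggered): Ph–I gauche, Et–COOH gauche, OCH3–COOH gauche, OCH3–I gauche; 5.3 + 4.4 + 3.1 + 3.3 = 16.1 kJ/mol.
E(D) − E(A) = 17.8 − 16.1 = +1.7 kJ/mol.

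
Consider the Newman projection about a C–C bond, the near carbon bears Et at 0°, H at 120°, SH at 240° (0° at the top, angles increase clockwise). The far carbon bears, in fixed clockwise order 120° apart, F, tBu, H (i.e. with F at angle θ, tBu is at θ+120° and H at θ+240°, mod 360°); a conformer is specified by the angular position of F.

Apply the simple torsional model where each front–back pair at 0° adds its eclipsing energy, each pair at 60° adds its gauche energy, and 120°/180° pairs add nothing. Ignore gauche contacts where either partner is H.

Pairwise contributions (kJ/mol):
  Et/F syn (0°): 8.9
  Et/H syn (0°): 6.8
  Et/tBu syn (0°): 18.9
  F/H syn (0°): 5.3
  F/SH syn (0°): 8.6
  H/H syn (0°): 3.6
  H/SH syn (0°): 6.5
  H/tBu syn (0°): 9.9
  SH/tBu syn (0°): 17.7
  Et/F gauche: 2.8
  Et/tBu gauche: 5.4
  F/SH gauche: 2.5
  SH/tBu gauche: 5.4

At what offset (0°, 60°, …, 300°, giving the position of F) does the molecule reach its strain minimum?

60°

F at 0° (eclipsed): Et(0°)/F(0°) eclipsed 8.9; H(120°)/tBu(120°) eclipsed 9.9; SH(240°)/H(240°) eclipsed 6.5 → 25.3 kJ/mol.
F at 60° (staggered): Et(0°)/F(60°) gauche 2.8; SH(240°)/tBu(180°) gauche 5.4 → 8.2 kJ/mol.
F at 120° (eclipsed): Et(0°)/H(0°) eclipsed 6.8; H(120°)/F(120°) eclipsed 5.3; SH(240°)/tBu(240°) eclipsed 17.7 → 29.8 kJ/mol.
F at 180° (staggered): Et(0°)/tBu(300°) gauche 5.4; SH(240°)/F(180°) gauche 2.5; SH(240°)/tBu(300°) gauche 5.4 → 13.3 kJ/mol.
F at 240° (eclipsed): Et(0°)/tBu(0°) eclipsed 18.9; H(120°)/H(120°) eclipsed 3.6; SH(240°)/F(240°) eclipsed 8.6 → 31.1 kJ/mol.
F at 300° (staggered): Et(0°)/F(300°) gauche 2.8; Et(0°)/tBu(60°) gauche 5.4; SH(240°)/F(300°) gauche 2.5 → 10.7 kJ/mol.
The minimum (8.2 kJ/mol) occurs with F at 60°.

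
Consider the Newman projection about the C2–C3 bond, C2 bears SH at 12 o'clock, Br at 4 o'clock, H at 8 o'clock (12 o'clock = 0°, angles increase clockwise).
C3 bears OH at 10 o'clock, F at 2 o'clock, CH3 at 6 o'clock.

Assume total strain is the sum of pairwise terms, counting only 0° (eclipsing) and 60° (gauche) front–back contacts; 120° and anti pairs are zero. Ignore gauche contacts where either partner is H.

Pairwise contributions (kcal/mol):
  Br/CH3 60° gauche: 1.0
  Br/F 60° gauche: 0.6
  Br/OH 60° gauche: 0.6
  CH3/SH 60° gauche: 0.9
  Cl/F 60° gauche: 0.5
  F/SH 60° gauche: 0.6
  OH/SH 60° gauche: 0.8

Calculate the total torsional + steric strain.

3.0 kcal/mol

This conformer (staggered): SH(0°)/OH(300°) gauche 0.8; SH(0°)/F(60°) gauche 0.6; Br(120°)/F(60°) gauche 0.6; Br(120°)/CH3(180°) gauche 1.0 → 3.0 kcal/mol.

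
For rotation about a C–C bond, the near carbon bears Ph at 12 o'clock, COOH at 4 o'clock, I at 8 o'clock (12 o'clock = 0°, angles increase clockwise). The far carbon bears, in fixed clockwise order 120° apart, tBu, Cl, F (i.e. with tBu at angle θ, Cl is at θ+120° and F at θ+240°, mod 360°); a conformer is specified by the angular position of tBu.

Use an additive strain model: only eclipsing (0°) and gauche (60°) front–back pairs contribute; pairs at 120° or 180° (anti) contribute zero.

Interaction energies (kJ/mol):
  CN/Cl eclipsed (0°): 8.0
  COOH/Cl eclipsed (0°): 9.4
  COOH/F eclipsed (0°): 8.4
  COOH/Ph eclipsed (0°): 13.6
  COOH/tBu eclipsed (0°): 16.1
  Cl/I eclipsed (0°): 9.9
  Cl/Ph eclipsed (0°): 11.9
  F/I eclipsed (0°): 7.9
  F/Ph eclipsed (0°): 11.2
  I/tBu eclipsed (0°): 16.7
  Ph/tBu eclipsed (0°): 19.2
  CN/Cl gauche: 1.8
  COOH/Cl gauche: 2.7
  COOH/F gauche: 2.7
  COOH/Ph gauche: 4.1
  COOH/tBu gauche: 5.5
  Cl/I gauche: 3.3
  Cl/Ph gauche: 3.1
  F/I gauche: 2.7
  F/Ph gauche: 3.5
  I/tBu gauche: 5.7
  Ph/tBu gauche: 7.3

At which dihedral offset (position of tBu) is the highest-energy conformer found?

120°

tBu at 0° (eclipsed): Ph–tBu eclipsed, COOH–Cl eclipsed, I–F eclipsed; 19.2 + 9.4 + 7.9 = 36.5 kJ/mol.
tBu at 60° (staggered): Ph–tBu gauche, Ph–F gauche, COOH–tBu gauche, COOH–Cl gauche, I–Cl gauche, I–F gauche; 7.3 + 3.5 + 5.5 + 2.7 + 3.3 + 2.7 = 25.0 kJ/mol.
tBu at 120° (eclipsed): Ph–F eclipsed, COOH–tBu eclipsed, I–Cl eclipsed; 11.2 + 16.1 + 9.9 = 37.2 kJ/mol.
tBu at 180° (staggered): Ph–Cl gauche, Ph–F gauche, COOH–tBu gauche, COOH–F gauche, I–tBu gauche, I–Cl gauche; 3.1 + 3.5 + 5.5 + 2.7 + 5.7 + 3.3 = 23.8 kJ/mol.
tBu at 240° (eclipsed): Ph–Cl eclipsed, COOH–F eclipsed, I–tBu eclipsed; 11.9 + 8.4 + 16.7 = 37.0 kJ/mol.
tBu at 300° (staggered): Ph–tBu gauche, Ph–Cl gauche, COOH–Cl gauche, COOH–F gauche, I–tBu gauche, I–F gauche; 7.3 + 3.1 + 2.7 + 2.7 + 5.7 + 2.7 = 24.2 kJ/mol.
The maximum (37.2 kJ/mol) occurs with tBu at 120°.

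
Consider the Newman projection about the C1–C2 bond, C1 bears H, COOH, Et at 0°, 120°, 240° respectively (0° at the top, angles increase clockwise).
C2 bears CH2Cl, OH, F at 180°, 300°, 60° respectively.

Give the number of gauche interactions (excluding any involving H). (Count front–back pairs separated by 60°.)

Non-H gauche pairs: COOH(120°)/CH2Cl(180°); COOH(120°)/F(60°); Et(240°)/CH2Cl(180°); Et(240°)/OH(300°) — 4 interactions.

4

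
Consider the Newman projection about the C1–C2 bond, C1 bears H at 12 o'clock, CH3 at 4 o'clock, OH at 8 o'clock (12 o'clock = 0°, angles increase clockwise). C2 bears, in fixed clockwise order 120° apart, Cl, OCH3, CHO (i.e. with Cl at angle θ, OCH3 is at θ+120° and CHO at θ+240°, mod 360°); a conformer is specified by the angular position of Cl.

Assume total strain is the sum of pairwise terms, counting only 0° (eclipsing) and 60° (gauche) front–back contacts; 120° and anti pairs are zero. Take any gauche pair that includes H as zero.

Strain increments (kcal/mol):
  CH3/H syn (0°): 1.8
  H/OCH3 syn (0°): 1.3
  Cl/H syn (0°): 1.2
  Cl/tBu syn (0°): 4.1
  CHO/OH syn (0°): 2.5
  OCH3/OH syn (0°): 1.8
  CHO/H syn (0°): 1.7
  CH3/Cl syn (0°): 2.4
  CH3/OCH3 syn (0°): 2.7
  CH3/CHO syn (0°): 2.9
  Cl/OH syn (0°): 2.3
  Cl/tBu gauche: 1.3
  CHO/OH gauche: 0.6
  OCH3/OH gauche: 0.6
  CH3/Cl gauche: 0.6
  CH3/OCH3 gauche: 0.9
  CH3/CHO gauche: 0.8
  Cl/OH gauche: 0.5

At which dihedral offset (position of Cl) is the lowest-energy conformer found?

Cl at 0° (eclipsed): H–Cl eclipsed, CH3–OCH3 eclipsed, OH–CHO eclipsed; 1.2 + 2.7 + 2.5 = 6.4 kcal/mol.
Cl at 60° (staggered): CH3–Cl gauche, CH3–OCH3 gauche, OH–OCH3 gauche, OH–CHO gauche; 0.6 + 0.9 + 0.6 + 0.6 = 2.7 kcal/mol.
Cl at 120° (eclipsed): H–CHO eclipsed, CH3–Cl eclipsed, OH–OCH3 eclipsed; 1.7 + 2.4 + 1.8 = 5.9 kcal/mol.
Cl at 180° (staggered): CH3–Cl gauche, CH3–CHO gauche, OH–Cl gauche, OH–OCH3 gauche; 0.6 + 0.8 + 0.5 + 0.6 = 2.5 kcal/mol.
Cl at 240° (eclipsed): H–OCH3 eclipsed, CH3–CHO eclipsed, OH–Cl eclipsed; 1.3 + 2.9 + 2.3 = 6.5 kcal/mol.
Cl at 300° (staggered): CH3–OCH3 gauche, CH3–CHO gauche, OH–Cl gauche, OH–CHO gauche; 0.9 + 0.8 + 0.5 + 0.6 = 2.8 kcal/mol.
The minimum (2.5 kcal/mol) occurs with Cl at 180°.

180°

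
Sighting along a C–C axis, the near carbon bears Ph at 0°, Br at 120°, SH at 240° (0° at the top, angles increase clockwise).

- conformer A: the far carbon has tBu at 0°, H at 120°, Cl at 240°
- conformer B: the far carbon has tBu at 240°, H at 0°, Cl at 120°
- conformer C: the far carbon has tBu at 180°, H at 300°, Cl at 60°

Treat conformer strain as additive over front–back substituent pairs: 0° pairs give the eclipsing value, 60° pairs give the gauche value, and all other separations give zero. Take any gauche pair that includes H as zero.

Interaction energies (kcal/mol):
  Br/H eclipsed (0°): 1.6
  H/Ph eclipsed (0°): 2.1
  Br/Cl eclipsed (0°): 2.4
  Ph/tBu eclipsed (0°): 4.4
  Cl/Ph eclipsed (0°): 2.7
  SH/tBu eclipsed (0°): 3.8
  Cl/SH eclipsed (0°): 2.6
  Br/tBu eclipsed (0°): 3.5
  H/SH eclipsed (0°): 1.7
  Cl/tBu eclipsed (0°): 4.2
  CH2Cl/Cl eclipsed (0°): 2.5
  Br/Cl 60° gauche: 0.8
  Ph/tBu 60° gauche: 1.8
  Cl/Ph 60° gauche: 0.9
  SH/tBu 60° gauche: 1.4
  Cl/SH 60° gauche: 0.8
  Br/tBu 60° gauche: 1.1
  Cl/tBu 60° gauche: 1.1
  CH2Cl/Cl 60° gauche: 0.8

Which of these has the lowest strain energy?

A is eclipsed. Ph at 0° is eclipsed with tBu at 0° (4.4); Br at 120° is eclipsed with H at 120° (1.6); SH at 240° is eclipsed with Cl at 240° (2.6). Total 8.6 kcal/mol.
B is eclipsed. Ph at 0° is eclipsed with H at 0° (2.1); Br at 120° is eclipsed with Cl at 120° (2.4); SH at 240° is eclipsed with tBu at 240° (3.8). Total 8.3 kcal/mol.
C is staggered. Ph at 0° is gauche with Cl at 60° (0.9); Br at 120° is gauche with tBu at 180° (1.1); Br at 120° is gauche with Cl at 60° (0.8); SH at 240° is gauche with tBu at 180° (1.4). Total 4.2 kcal/mol.
C has the lowest total (4.2 kcal/mol).

C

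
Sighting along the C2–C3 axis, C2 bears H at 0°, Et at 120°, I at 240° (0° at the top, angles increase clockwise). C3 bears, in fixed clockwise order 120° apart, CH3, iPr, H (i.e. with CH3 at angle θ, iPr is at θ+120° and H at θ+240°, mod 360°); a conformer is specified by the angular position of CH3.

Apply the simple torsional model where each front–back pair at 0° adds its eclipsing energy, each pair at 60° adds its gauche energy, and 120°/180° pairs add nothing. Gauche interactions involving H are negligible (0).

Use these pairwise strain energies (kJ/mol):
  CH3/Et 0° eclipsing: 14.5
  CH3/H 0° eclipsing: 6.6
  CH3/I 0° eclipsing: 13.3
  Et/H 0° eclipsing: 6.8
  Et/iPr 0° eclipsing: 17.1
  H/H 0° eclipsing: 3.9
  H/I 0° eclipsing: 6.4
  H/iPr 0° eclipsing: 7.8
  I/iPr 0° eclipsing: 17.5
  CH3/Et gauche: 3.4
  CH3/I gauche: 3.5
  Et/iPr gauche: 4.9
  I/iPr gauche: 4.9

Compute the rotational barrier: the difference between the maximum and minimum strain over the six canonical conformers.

CH3 at 0° (eclipsed): H(0°)/CH3(0°) eclipsed 6.6; Et(120°)/iPr(120°) eclipsed 17.1; I(240°)/H(240°) eclipsed 6.4 → 30.1 kJ/mol.
CH3 at 60° (staggered): Et(120°)/CH3(60°) gauche 3.4; Et(120°)/iPr(180°) gauche 4.9; I(240°)/iPr(180°) gauche 4.9 → 13.2 kJ/mol.
CH3 at 120° (eclipsed): H(0°)/H(0°) eclipsed 3.9; Et(120°)/CH3(120°) eclipsed 14.5; I(240°)/iPr(240°) eclipsed 17.5 → 35.9 kJ/mol.
CH3 at 180° (staggered): Et(120°)/CH3(180°) gauche 3.4; I(240°)/CH3(180°) gauche 3.5; I(240°)/iPr(300°) gauche 4.9 → 11.8 kJ/mol.
CH3 at 240° (eclipsed): H(0°)/iPr(0°) eclipsed 7.8; Et(120°)/H(120°) eclipsed 6.8; I(240°)/CH3(240°) eclipsed 13.3 → 27.9 kJ/mol.
CH3 at 300° (staggered): Et(120°)/iPr(60°) gauche 4.9; I(240°)/CH3(300°) gauche 3.5 → 8.4 kJ/mol.
Max at 120° (35.9 kJ/mol), min at 300° (8.4 kJ/mol); barrier = 27.5 kJ/mol.

27.5 kJ/mol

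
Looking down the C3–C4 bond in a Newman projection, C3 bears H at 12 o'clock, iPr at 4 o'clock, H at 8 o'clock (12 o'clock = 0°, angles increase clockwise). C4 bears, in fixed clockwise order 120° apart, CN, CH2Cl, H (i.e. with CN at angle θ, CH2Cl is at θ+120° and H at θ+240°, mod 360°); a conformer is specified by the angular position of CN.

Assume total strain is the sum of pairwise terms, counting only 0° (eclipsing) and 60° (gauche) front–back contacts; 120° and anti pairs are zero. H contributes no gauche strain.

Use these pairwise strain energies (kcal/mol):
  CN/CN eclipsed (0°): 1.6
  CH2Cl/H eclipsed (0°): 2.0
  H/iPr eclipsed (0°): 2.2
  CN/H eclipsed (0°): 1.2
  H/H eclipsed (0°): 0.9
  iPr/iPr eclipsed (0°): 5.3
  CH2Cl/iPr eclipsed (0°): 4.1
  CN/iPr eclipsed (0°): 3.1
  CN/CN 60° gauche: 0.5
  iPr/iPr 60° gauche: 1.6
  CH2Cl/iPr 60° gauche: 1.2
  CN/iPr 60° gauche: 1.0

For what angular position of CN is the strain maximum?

0°

CN at 0° (eclipsed): H–CN eclipsed, iPr–CH2Cl eclipsed, H–H eclipsed; 1.2 + 4.1 + 0.9 = 6.2 kcal/mol.
CN at 60° (staggered): iPr–CN gauche, iPr–CH2Cl gauche; 1.0 + 1.2 = 2.2 kcal/mol.
CN at 120° (eclipsed): H–H eclipsed, iPr–CN eclipsed, H–CH2Cl eclipsed; 0.9 + 3.1 + 2.0 = 6.0 kcal/mol.
CN at 180° (staggered): iPr–CN gauche; 1.0 = 1.0 kcal/mol.
CN at 240° (eclipsed): H–CH2Cl eclipsed, iPr–H eclipsed, H–CN eclipsed; 2.0 + 2.2 + 1.2 = 5.4 kcal/mol.
CN at 300° (staggered): iPr–CH2Cl gauche; 1.2 = 1.2 kcal/mol.
The maximum (6.2 kcal/mol) occurs with CN at 0°.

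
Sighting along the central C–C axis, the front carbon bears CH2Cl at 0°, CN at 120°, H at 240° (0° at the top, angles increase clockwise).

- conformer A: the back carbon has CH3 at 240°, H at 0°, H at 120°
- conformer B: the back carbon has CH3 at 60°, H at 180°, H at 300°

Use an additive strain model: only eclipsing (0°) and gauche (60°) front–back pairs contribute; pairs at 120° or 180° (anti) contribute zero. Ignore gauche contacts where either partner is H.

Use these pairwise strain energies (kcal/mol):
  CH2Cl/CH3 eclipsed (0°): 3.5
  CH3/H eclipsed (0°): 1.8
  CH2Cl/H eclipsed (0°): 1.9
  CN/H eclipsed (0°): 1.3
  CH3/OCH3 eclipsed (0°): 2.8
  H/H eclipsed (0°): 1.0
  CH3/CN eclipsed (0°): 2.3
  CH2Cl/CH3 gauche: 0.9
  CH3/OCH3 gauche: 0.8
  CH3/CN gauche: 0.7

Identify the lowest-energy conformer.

A is eclipsed. CH2Cl at 0° is eclipsed with H at 0° (1.9); CN at 120° is eclipsed with H at 120° (1.3); H at 240° is eclipsed with CH3 at 240° (1.8). Total 5.0 kcal/mol.
B is staggered. CH2Cl at 0° is gauche with CH3 at 60° (0.9); CN at 120° is gauche with CH3 at 60° (0.7). Total 1.6 kcal/mol.
B has the lowest total (1.6 kcal/mol).

B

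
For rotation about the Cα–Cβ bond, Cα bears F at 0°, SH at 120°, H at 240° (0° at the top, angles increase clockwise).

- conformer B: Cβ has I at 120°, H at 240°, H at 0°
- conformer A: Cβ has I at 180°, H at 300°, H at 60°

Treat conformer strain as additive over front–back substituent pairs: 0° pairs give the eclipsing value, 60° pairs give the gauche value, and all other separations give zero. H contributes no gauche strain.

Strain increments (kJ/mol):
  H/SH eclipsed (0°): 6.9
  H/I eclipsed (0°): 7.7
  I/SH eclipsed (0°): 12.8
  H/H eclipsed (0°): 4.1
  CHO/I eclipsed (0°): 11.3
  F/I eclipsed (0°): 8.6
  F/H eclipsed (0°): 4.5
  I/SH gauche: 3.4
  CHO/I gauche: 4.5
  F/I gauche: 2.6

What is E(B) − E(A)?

B is eclipsed. F at 0° is eclipsed with H at 0° (4.5); SH at 120° is eclipsed with I at 120° (12.8); H at 240° is eclipsed with H at 240° (4.1). Total 21.4 kJ/mol.
A is staggered. SH at 120° is gauche with I at 180° (3.4). Total 3.4 kJ/mol.
E(B) − E(A) = 21.4 − 3.4 = +18.0 kJ/mol.

+18.0 kJ/mol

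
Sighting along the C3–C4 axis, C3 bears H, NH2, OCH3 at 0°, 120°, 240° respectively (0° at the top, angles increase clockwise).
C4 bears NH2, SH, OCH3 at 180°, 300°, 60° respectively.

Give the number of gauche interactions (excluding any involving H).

Non-H gauche pairs: NH2(120°)/NH2(180°); NH2(120°)/OCH3(60°); OCH3(240°)/NH2(180°); OCH3(240°)/SH(300°) — 4 interactions.

4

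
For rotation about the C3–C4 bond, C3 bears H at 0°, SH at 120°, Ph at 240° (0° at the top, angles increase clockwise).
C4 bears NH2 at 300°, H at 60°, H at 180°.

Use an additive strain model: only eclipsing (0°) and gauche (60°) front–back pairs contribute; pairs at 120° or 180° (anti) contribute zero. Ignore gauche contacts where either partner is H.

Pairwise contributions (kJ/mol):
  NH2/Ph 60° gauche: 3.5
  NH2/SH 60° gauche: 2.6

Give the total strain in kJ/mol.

This conformer is staggered. Ph at 240° is gauche with NH2 at 300° (3.5). Total 3.5 kJ/mol.

3.5 kJ/mol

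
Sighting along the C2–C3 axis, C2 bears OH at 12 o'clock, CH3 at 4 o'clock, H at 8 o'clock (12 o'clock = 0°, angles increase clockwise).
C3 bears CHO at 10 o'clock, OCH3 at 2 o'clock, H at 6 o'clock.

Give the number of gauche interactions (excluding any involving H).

3

Non-H gauche pairs: OH(0°)/CHO(300°); OH(0°)/OCH3(60°); CH3(120°)/OCH3(60°) — 3 interactions.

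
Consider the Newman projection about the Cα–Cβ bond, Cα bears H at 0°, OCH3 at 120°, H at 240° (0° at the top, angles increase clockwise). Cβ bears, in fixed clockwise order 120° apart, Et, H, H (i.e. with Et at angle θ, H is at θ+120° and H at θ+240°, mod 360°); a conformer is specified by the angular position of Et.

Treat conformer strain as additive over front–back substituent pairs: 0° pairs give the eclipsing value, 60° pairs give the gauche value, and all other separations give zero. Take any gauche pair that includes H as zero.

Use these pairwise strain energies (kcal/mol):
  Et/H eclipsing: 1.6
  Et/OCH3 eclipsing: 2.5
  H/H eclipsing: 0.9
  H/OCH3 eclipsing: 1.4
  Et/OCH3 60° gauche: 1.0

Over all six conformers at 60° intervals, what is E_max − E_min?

Et at 0° is eclipsed. H at 0° is eclipsed with Et at 0° (1.6); OCH3 at 120° is eclipsed with H at 120° (1.4); H at 240° is eclipsed with H at 240° (0.9). Total 3.9 kcal/mol.
Et at 60° is staggered. OCH3 at 120° is gauche with Et at 60° (1.0). Total 1.0 kcal/mol.
Et at 120° is eclipsed. H at 0° is eclipsed with H at 0° (0.9); OCH3 at 120° is eclipsed with Et at 120° (2.5); H at 240° is eclipsed with H at 240° (0.9). Total 4.3 kcal/mol.
Et at 180° is staggered. OCH3 at 120° is gauche with Et at 180° (1.0). Total 1.0 kcal/mol.
Et at 240° is eclipsed. H at 0° is eclipsed with H at 0° (0.9); OCH3 at 120° is eclipsed with H at 120° (1.4); H at 240° is eclipsed with Et at 240° (1.6). Total 3.9 kcal/mol.
Et at 300° (staggered): no non-H gauche contacts → 0.0 kcal/mol.
Max at 120° (4.3 kcal/mol), min at 300° (0.0 kcal/mol); barrier = 4.3 kcal/mol.

4.3 kcal/mol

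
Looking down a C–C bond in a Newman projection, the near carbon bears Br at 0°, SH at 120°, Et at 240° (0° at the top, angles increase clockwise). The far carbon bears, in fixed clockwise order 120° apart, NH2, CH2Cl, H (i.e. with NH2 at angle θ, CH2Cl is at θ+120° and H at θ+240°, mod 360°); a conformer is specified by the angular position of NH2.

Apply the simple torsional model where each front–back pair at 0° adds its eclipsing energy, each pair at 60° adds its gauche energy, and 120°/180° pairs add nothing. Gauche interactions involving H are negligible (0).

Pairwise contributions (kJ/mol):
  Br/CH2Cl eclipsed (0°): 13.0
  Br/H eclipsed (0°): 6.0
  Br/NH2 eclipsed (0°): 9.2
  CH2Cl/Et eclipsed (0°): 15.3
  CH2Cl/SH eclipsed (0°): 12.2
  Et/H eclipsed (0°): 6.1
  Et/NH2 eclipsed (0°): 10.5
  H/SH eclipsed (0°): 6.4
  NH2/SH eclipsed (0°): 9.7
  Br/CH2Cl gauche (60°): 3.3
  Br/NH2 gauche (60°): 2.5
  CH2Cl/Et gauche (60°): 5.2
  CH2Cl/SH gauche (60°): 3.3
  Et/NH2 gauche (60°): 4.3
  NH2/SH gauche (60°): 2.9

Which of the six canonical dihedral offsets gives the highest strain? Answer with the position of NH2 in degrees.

NH2 at 0° (eclipsed): Br(0°)/NH2(0°) eclipsed 9.2; SH(120°)/CH2Cl(120°) eclipsed 12.2; Et(240°)/H(240°) eclipsed 6.1 → 27.5 kJ/mol.
NH2 at 60° (staggered): Br(0°)/NH2(60°) gauche 2.5; SH(120°)/NH2(60°) gauche 2.9; SH(120°)/CH2Cl(180°) gauche 3.3; Et(240°)/CH2Cl(180°) gauche 5.2 → 13.9 kJ/mol.
NH2 at 120° (eclipsed): Br(0°)/H(0°) eclipsed 6.0; SH(120°)/NH2(120°) eclipsed 9.7; Et(240°)/CH2Cl(240°) eclipsed 15.3 → 31.0 kJ/mol.
NH2 at 180° (staggered): Br(0°)/CH2Cl(300°) gauche 3.3; SH(120°)/NH2(180°) gauche 2.9; Et(240°)/NH2(180°) gauche 4.3; Et(240°)/CH2Cl(300°) gauche 5.2 → 15.7 kJ/mol.
NH2 at 240° (eclipsed): Br(0°)/CH2Cl(0°) eclipsed 13.0; SH(120°)/H(120°) eclipsed 6.4; Et(240°)/NH2(240°) eclipsed 10.5 → 29.9 kJ/mol.
NH2 at 300° (staggered): Br(0°)/NH2(300°) gauche 2.5; Br(0°)/CH2Cl(60°) gauche 3.3; SH(120°)/CH2Cl(60°) gauche 3.3; Et(240°)/NH2(300°) gauche 4.3 → 13.4 kJ/mol.
The maximum (31.0 kJ/mol) occurs with NH2 at 120°.

120°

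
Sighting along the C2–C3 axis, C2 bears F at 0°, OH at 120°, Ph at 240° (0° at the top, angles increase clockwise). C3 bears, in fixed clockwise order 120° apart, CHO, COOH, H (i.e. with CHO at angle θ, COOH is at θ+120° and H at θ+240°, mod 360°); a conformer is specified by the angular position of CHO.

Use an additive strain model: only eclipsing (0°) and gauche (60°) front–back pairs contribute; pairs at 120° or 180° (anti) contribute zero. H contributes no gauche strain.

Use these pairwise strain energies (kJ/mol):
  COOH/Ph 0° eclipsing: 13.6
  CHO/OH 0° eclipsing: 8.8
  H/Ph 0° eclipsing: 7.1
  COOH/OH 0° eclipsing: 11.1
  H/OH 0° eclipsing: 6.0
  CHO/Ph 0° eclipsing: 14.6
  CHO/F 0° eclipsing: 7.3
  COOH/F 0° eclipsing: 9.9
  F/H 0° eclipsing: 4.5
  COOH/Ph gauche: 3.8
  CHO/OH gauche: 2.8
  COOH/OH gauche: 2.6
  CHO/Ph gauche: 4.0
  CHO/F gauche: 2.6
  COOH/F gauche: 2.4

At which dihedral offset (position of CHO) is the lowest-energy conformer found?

300°

CHO at 0° (eclipsed): F–CHO eclipsed, OH–COOH eclipsed, Ph–H eclipsed; 7.3 + 11.1 + 7.1 = 25.5 kJ/mol.
CHO at 60° (staggered): F–CHO gauche, OH–CHO gauche, OH–COOH gauche, Ph–COOH gauche; 2.6 + 2.8 + 2.6 + 3.8 = 11.8 kJ/mol.
CHO at 120° (eclipsed): F–H eclipsed, OH–CHO eclipsed, Ph–COOH eclipsed; 4.5 + 8.8 + 13.6 = 26.9 kJ/mol.
CHO at 180° (staggered): F–COOH gauche, OH–CHO gauche, Ph–CHO gauche, Ph–COOH gauche; 2.4 + 2.8 + 4.0 + 3.8 = 13.0 kJ/mol.
CHO at 240° (eclipsed): F–COOH eclipsed, OH–H eclipsed, Ph–CHO eclipsed; 9.9 + 6.0 + 14.6 = 30.5 kJ/mol.
CHO at 300° (staggered): F–CHO gauche, F–COOH gauche, OH–COOH gauche, Ph–CHO gauche; 2.6 + 2.4 + 2.6 + 4.0 = 11.6 kJ/mol.
The minimum (11.6 kJ/mol) occurs with CHO at 300°.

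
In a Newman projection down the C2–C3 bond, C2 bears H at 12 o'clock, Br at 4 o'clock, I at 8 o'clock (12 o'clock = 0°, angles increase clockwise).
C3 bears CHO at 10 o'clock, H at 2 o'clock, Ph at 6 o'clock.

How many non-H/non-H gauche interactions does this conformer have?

Non-H gauche pairs: Br(120°)/Ph(180°); I(240°)/CHO(300°); I(240°)/Ph(180°) — 3 interactions.

3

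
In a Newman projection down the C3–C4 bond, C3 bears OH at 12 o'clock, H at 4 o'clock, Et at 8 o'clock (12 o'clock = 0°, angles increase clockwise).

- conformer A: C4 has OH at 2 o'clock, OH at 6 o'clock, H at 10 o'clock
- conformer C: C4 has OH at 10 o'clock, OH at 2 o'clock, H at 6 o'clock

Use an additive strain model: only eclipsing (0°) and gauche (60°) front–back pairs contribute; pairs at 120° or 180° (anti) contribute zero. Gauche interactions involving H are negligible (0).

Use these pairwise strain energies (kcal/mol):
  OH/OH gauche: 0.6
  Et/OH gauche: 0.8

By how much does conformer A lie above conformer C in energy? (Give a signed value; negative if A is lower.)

A (staggered): OH–OH gauche, Et–OH gauche; 0.6 + 0.8 = 1.4 kcal/mol.
C (staggered): OH–OH gauche, OH–OH gauche, Et–OH gauche; 0.6 + 0.6 + 0.8 = 2.0 kcal/mol.
E(A) − E(C) = 1.4 − 2.0 = -0.6 kcal/mol.

-0.6 kcal/mol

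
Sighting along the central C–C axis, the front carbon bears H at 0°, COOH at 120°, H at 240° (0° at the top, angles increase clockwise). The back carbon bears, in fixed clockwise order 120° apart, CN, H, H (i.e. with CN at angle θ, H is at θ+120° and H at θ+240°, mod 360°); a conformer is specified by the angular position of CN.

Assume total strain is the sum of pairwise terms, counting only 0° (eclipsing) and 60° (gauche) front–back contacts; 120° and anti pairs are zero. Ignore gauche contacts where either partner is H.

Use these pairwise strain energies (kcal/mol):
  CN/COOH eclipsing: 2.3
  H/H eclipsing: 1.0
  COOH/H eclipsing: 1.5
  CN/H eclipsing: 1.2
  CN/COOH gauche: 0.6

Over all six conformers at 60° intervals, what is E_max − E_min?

4.3 kcal/mol

CN at 0° (eclipsed): H(0°)/CN(0°) eclipsed 1.2; COOH(120°)/H(120°) eclipsed 1.5; H(240°)/H(240°) eclipsed 1.0 → 3.7 kcal/mol.
CN at 60° (staggered): COOH(120°)/CN(60°) gauche 0.6 → 0.6 kcal/mol.
CN at 120° (eclipsed): H(0°)/H(0°) eclipsed 1.0; COOH(120°)/CN(120°) eclipsed 2.3; H(240°)/H(240°) eclipsed 1.0 → 4.3 kcal/mol.
CN at 180° (staggered): COOH(120°)/CN(180°) gauche 0.6 → 0.6 kcal/mol.
CN at 240° (eclipsed): H(0°)/H(0°) eclipsed 1.0; COOH(120°)/H(120°) eclipsed 1.5; H(240°)/CN(240°) eclipsed 1.2 → 3.7 kcal/mol.
CN at 300° (staggered): no non-H gauche contacts → 0.0 kcal/mol.
Max at 120° (4.3 kcal/mol), min at 300° (0.0 kcal/mol); barrier = 4.3 kcal/mol.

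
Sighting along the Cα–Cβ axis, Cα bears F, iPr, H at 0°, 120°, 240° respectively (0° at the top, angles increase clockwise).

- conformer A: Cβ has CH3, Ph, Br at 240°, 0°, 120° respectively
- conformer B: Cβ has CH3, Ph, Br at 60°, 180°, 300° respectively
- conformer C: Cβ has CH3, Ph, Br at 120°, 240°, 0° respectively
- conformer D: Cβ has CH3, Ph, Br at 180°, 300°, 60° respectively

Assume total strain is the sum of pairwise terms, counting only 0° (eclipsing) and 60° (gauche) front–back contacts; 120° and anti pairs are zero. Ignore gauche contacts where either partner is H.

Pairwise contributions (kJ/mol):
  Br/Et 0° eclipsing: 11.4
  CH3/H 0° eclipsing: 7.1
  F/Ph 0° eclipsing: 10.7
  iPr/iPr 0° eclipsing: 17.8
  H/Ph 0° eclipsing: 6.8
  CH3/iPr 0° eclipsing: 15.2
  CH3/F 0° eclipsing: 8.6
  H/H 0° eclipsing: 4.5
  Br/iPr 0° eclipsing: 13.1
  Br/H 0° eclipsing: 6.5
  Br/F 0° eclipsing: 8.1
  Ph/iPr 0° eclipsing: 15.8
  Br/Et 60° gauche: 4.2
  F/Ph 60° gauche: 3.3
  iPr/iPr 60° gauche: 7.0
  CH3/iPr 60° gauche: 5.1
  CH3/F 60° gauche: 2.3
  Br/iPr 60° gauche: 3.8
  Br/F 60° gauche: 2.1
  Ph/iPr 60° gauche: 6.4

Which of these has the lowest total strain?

D

A (eclipsed): F–Ph eclipsed, iPr–Br eclipsed, H–CH3 eclipsed; 10.7 + 13.1 + 7.1 = 30.9 kJ/mol.
B (staggered): F–CH3 gauche, F–Br gauche, iPr–CH3 gauche, iPr–Ph gauche; 2.3 + 2.1 + 5.1 + 6.4 = 15.9 kJ/mol.
C (eclipsed): F–Br eclipsed, iPr–CH3 eclipsed, H–Ph eclipsed; 8.1 + 15.2 + 6.8 = 30.1 kJ/mol.
D (staggered): F–Ph gauche, F–Br gauche, iPr–CH3 gauche, iPr–Br gauche; 3.3 + 2.1 + 5.1 + 3.8 = 14.3 kJ/mol.
D has the lowest total (14.3 kJ/mol).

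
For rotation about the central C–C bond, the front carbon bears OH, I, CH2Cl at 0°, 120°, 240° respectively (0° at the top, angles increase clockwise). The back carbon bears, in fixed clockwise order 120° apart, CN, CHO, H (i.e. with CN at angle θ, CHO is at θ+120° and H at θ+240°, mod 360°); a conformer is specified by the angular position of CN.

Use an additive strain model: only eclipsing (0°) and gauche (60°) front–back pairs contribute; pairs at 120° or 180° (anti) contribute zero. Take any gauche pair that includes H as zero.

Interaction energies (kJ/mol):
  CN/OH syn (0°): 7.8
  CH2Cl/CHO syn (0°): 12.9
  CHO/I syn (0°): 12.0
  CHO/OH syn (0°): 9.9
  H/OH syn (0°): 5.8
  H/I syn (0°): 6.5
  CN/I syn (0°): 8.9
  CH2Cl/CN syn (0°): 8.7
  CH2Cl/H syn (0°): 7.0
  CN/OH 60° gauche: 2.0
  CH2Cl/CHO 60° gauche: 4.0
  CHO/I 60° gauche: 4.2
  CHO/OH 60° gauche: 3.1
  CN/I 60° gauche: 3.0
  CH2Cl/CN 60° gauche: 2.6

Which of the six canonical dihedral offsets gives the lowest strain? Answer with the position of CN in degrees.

300°

CN at 0° is eclipsed. OH at 0° is eclipsed with CN at 0° (7.8); I at 120° is eclipsed with CHO at 120° (12.0); CH2Cl at 240° is eclipsed with H at 240° (7.0). Total 26.8 kJ/mol.
CN at 60° is staggered. OH at 0° is gauche with CN at 60° (2.0); I at 120° is gauche with CN at 60° (3.0); I at 120° is gauche with CHO at 180° (4.2); CH2Cl at 240° is gauche with CHO at 180° (4.0). Total 13.2 kJ/mol.
CN at 120° is eclipsed. OH at 0° is eclipsed with H at 0° (5.8); I at 120° is eclipsed with CN at 120° (8.9); CH2Cl at 240° is eclipsed with CHO at 240° (12.9). Total 27.6 kJ/mol.
CN at 180° is staggered. OH at 0° is gauche with CHO at 300° (3.1); I at 120° is gauche with CN at 180° (3.0); CH2Cl at 240° is gauche with CN at 180° (2.6); CH2Cl at 240° is gauche with CHO at 300° (4.0). Total 12.7 kJ/mol.
CN at 240° is eclipsed. OH at 0° is eclipsed with CHO at 0° (9.9); I at 120° is eclipsed with H at 120° (6.5); CH2Cl at 240° is eclipsed with CN at 240° (8.7). Total 25.1 kJ/mol.
CN at 300° is staggered. OH at 0° is gauche with CN at 300° (2.0); OH at 0° is gauche with CHO at 60° (3.1); I at 120° is gauche with CHO at 60° (4.2); CH2Cl at 240° is gauche with CN at 300° (2.6). Total 11.9 kJ/mol.
The minimum (11.9 kJ/mol) occurs with CN at 300°.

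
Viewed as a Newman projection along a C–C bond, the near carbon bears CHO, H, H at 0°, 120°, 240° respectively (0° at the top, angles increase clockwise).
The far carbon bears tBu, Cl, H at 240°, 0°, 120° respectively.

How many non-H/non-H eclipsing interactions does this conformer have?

1

Non-H eclipsing pairs: CHO(0°)/Cl(0°) — 1 interaction.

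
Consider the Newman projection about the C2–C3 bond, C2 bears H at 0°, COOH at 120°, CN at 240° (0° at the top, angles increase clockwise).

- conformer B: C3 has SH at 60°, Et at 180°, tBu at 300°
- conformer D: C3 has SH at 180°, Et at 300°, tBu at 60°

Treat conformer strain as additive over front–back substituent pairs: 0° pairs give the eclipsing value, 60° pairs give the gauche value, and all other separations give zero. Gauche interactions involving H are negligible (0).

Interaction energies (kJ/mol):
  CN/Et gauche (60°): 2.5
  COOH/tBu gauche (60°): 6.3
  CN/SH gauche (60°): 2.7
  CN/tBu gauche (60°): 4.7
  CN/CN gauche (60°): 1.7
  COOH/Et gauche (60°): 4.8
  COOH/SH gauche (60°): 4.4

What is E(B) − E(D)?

+0.5 kJ/mol

B is staggered. COOH at 120° is gauche with SH at 60° (4.4); COOH at 120° is gauche with Et at 180° (4.8); CN at 240° is gauche with Et at 180° (2.5); CN at 240° is gauche with tBu at 300° (4.7). Total 16.4 kJ/mol.
D is staggered. COOH at 120° is gauche with SH at 180° (4.4); COOH at 120° is gauche with tBu at 60° (6.3); CN at 240° is gauche with SH at 180° (2.7); CN at 240° is gauche with Et at 300° (2.5). Total 15.9 kJ/mol.
E(B) − E(D) = 16.4 − 15.9 = +0.5 kJ/mol.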